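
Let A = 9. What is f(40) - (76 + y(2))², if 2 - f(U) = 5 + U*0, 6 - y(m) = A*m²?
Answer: -2119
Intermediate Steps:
y(m) = 6 - 9*m²
f(U) = -3 (f(U) = 2 - (5 + U*0) = 2 - (5 + 0) = 2 - 1*5 = 2 - 5 = -3)
f(40) - (76 + y(2))² = -3 - (76 + (6 - 9*2²))² = -3 - (76 + (6 - 9*4))² = -3 - (76 + (6 - 36))² = -3 - (76 - 30)² = -3 - 1*46² = -3 - 1*2116 = -3 - 2116 = -2119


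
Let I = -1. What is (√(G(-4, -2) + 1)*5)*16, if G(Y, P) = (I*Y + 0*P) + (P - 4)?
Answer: 80*I ≈ 80.0*I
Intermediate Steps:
G(Y, P) = -4 + P - Y (G(Y, P) = (-Y + 0*P) + (P - 4) = (-Y + 0) + (-4 + P) = -Y + (-4 + P) = -4 + P - Y)
(√(G(-4, -2) + 1)*5)*16 = (√((-4 - 2 - 1*(-4)) + 1)*5)*16 = (√((-4 - 2 + 4) + 1)*5)*16 = (√(-2 + 1)*5)*16 = (√(-1)*5)*16 = (I*5)*16 = (5*I)*16 = 80*I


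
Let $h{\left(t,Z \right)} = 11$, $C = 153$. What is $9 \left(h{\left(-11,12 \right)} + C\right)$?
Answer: $1476$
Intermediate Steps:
$9 \left(h{\left(-11,12 \right)} + C\right) = 9 \left(11 + 153\right) = 9 \cdot 164 = 1476$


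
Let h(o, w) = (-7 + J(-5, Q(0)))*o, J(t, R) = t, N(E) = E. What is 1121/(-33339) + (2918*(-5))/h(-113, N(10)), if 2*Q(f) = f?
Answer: -81322681/7534614 ≈ -10.793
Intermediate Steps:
Q(f) = f/2
h(o, w) = -12*o (h(o, w) = (-7 - 5)*o = -12*o)
1121/(-33339) + (2918*(-5))/h(-113, N(10)) = 1121/(-33339) + (2918*(-5))/((-12*(-113))) = 1121*(-1/33339) - 14590/1356 = -1121/33339 - 14590*1/1356 = -1121/33339 - 7295/678 = -81322681/7534614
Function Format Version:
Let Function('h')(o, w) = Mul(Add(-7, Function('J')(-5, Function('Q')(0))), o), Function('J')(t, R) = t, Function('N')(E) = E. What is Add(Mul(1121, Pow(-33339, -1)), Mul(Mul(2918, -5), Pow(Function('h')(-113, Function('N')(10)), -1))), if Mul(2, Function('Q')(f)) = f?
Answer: Rational(-81322681, 7534614) ≈ -10.793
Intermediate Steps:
Function('Q')(f) = Mul(Rational(1, 2), f)
Function('h')(o, w) = Mul(-12, o) (Function('h')(o, w) = Mul(Add(-7, -5), o) = Mul(-12, o))
Add(Mul(1121, Pow(-33339, -1)), Mul(Mul(2918, -5), Pow(Function('h')(-113, Function('N')(10)), -1))) = Add(Mul(1121, Pow(-33339, -1)), Mul(Mul(2918, -5), Pow(Mul(-12, -113), -1))) = Add(Mul(1121, Rational(-1, 33339)), Mul(-14590, Pow(1356, -1))) = Add(Rational(-1121, 33339), Mul(-14590, Rational(1, 1356))) = Add(Rational(-1121, 33339), Rational(-7295, 678)) = Rational(-81322681, 7534614)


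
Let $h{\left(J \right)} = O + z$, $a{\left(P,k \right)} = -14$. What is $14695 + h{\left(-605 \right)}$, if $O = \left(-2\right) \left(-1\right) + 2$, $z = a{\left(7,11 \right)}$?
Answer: $14685$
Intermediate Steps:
$z = -14$
$O = 4$ ($O = 2 + 2 = 4$)
$h{\left(J \right)} = -10$ ($h{\left(J \right)} = 4 - 14 = -10$)
$14695 + h{\left(-605 \right)} = 14695 - 10 = 14685$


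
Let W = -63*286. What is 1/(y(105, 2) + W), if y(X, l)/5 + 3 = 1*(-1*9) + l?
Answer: -1/18068 ≈ -5.5346e-5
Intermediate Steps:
W = -18018
y(X, l) = -60 + 5*l (y(X, l) = -15 + 5*(1*(-1*9) + l) = -15 + 5*(1*(-9) + l) = -15 + 5*(-9 + l) = -15 + (-45 + 5*l) = -60 + 5*l)
1/(y(105, 2) + W) = 1/((-60 + 5*2) - 18018) = 1/((-60 + 10) - 18018) = 1/(-50 - 18018) = 1/(-18068) = -1/18068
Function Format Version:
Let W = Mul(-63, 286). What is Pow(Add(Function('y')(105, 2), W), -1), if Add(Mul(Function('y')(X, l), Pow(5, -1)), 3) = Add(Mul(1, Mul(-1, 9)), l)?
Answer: Rational(-1, 18068) ≈ -5.5346e-5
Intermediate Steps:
W = -18018
Function('y')(X, l) = Add(-60, Mul(5, l)) (Function('y')(X, l) = Add(-15, Mul(5, Add(Mul(1, Mul(-1, 9)), l))) = Add(-15, Mul(5, Add(Mul(1, -9), l))) = Add(-15, Mul(5, Add(-9, l))) = Add(-15, Add(-45, Mul(5, l))) = Add(-60, Mul(5, l)))
Pow(Add(Function('y')(105, 2), W), -1) = Pow(Add(Add(-60, Mul(5, 2)), -18018), -1) = Pow(Add(Add(-60, 10), -18018), -1) = Pow(Add(-50, -18018), -1) = Pow(-18068, -1) = Rational(-1, 18068)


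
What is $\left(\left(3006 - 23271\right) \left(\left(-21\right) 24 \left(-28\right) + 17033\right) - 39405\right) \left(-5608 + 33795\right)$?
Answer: $-17791432299210$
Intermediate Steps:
$\left(\left(3006 - 23271\right) \left(\left(-21\right) 24 \left(-28\right) + 17033\right) - 39405\right) \left(-5608 + 33795\right) = \left(- 20265 \left(\left(-504\right) \left(-28\right) + 17033\right) - 39405\right) 28187 = \left(- 20265 \left(14112 + 17033\right) - 39405\right) 28187 = \left(\left(-20265\right) 31145 - 39405\right) 28187 = \left(-631153425 - 39405\right) 28187 = \left(-631192830\right) 28187 = -17791432299210$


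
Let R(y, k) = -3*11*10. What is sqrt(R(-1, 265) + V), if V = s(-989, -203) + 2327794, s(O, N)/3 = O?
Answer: sqrt(2324497) ≈ 1524.6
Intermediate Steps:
s(O, N) = 3*O
R(y, k) = -330 (R(y, k) = -33*10 = -330)
V = 2324827 (V = 3*(-989) + 2327794 = -2967 + 2327794 = 2324827)
sqrt(R(-1, 265) + V) = sqrt(-330 + 2324827) = sqrt(2324497)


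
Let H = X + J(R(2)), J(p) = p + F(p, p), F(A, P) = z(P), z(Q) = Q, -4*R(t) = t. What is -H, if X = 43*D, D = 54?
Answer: -2321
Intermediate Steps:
R(t) = -t/4
F(A, P) = P
J(p) = 2*p (J(p) = p + p = 2*p)
X = 2322 (X = 43*54 = 2322)
H = 2321 (H = 2322 + 2*(-¼*2) = 2322 + 2*(-½) = 2322 - 1 = 2321)
-H = -1*2321 = -2321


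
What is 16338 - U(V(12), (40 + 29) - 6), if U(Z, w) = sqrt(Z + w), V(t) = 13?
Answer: 16338 - 2*sqrt(19) ≈ 16329.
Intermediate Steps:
16338 - U(V(12), (40 + 29) - 6) = 16338 - sqrt(13 + ((40 + 29) - 6)) = 16338 - sqrt(13 + (69 - 6)) = 16338 - sqrt(13 + 63) = 16338 - sqrt(76) = 16338 - 2*sqrt(19)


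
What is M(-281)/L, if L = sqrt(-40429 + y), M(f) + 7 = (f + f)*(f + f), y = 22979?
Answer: -315837*I*sqrt(698)/3490 ≈ -2390.9*I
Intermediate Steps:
M(f) = -7 + 4*f**2 (M(f) = -7 + (f + f)*(f + f) = -7 + (2*f)*(2*f) = -7 + 4*f**2)
L = 5*I*sqrt(698) (L = sqrt(-40429 + 22979) = sqrt(-17450) = 5*I*sqrt(698) ≈ 132.1*I)
M(-281)/L = (-7 + 4*(-281)**2)/((5*I*sqrt(698))) = (-7 + 4*78961)*(-I*sqrt(698)/3490) = (-7 + 315844)*(-I*sqrt(698)/3490) = 315837*(-I*sqrt(698)/3490) = -315837*I*sqrt(698)/3490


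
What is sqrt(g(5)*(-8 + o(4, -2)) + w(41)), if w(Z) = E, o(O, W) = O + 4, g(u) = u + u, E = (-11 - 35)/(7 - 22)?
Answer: sqrt(690)/15 ≈ 1.7512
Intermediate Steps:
E = 46/15 (E = -46/(-15) = -46*(-1/15) = 46/15 ≈ 3.0667)
g(u) = 2*u
o(O, W) = 4 + O
w(Z) = 46/15
sqrt(g(5)*(-8 + o(4, -2)) + w(41)) = sqrt((2*5)*(-8 + (4 + 4)) + 46/15) = sqrt(10*(-8 + 8) + 46/15) = sqrt(10*0 + 46/15) = sqrt(0 + 46/15) = sqrt(46/15) = sqrt(690)/15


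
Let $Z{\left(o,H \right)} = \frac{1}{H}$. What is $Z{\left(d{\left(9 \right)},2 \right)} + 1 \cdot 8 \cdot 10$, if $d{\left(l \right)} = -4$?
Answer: $\frac{161}{2} \approx 80.5$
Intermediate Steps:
$Z{\left(d{\left(9 \right)},2 \right)} + 1 \cdot 8 \cdot 10 = \frac{1}{2} + 1 \cdot 8 \cdot 10 = \frac{1}{2} + 8 \cdot 10 = \frac{1}{2} + 80 = \frac{161}{2}$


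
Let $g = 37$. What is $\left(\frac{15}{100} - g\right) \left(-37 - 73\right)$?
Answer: $\frac{8107}{2} \approx 4053.5$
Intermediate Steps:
$\left(\frac{15}{100} - g\right) \left(-37 - 73\right) = \left(\frac{15}{100} - 37\right) \left(-37 - 73\right) = \left(15 \cdot \frac{1}{100} - 37\right) \left(-110\right) = \left(\frac{3}{20} - 37\right) \left(-110\right) = \left(- \frac{737}{20}\right) \left(-110\right) = \frac{8107}{2}$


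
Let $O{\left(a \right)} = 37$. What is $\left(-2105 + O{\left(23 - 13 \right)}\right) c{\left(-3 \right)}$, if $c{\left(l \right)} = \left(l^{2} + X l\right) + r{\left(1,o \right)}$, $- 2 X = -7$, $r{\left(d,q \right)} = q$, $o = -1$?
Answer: $5170$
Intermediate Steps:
$X = \frac{7}{2}$ ($X = \left(- \frac{1}{2}\right) \left(-7\right) = \frac{7}{2} \approx 3.5$)
$c{\left(l \right)} = -1 + l^{2} + \frac{7 l}{2}$ ($c{\left(l \right)} = \left(l^{2} + \frac{7 l}{2}\right) - 1 = -1 + l^{2} + \frac{7 l}{2}$)
$\left(-2105 + O{\left(23 - 13 \right)}\right) c{\left(-3 \right)} = \left(-2105 + 37\right) \left(-1 + \left(-3\right)^{2} + \frac{7}{2} \left(-3\right)\right) = - 2068 \left(-1 + 9 - \frac{21}{2}\right) = \left(-2068\right) \left(- \frac{5}{2}\right) = 5170$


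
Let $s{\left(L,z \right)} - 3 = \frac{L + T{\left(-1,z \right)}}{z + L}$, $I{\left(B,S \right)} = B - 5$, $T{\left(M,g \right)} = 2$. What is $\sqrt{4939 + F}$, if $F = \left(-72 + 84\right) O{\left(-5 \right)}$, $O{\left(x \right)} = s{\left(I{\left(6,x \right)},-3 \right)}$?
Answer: $\sqrt{4957} \approx 70.406$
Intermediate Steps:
$I{\left(B,S \right)} = -5 + B$ ($I{\left(B,S \right)} = B - 5 = -5 + B$)
$s{\left(L,z \right)} = 3 + \frac{2 + L}{L + z}$ ($s{\left(L,z \right)} = 3 + \frac{L + 2}{z + L} = 3 + \frac{2 + L}{L + z}$)
$O{\left(x \right)} = \frac{3}{2}$ ($O{\left(x \right)} = \frac{2 + 3 \left(-3\right) + 4 \left(-5 + 6\right)}{\left(-5 + 6\right) - 3} = \frac{2 - 9 + 4 \cdot 1}{1 - 3} = \frac{2 - 9 + 4}{-2} = \left(- \frac{1}{2}\right) \left(-3\right) = \frac{3}{2}$)
$F = 18$ ($F = \left(-72 + 84\right) \frac{3}{2} = 12 \cdot \frac{3}{2} = 18$)
$\sqrt{4939 + F} = \sqrt{4939 + 18} = \sqrt{4957}$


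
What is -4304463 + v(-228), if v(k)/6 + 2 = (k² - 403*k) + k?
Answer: -3442635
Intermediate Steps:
v(k) = -12 - 2412*k + 6*k² (v(k) = -12 + 6*((k² - 403*k) + k) = -12 + 6*(k² - 402*k) = -12 + (-2412*k + 6*k²) = -12 - 2412*k + 6*k²)
-4304463 + v(-228) = -4304463 + (-12 - 2412*(-228) + 6*(-228)²) = -4304463 + (-12 + 549936 + 6*51984) = -4304463 + (-12 + 549936 + 311904) = -4304463 + 861828 = -3442635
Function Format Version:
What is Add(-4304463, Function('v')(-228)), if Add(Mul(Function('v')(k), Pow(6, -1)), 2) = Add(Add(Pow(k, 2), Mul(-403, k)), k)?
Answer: -3442635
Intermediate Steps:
Function('v')(k) = Add(-12, Mul(-2412, k), Mul(6, Pow(k, 2))) (Function('v')(k) = Add(-12, Mul(6, Add(Add(Pow(k, 2), Mul(-403, k)), k))) = Add(-12, Mul(6, Add(Pow(k, 2), Mul(-402, k)))) = Add(-12, Add(Mul(-2412, k), Mul(6, Pow(k, 2)))) = Add(-12, Mul(-2412, k), Mul(6, Pow(k, 2))))
Add(-4304463, Function('v')(-228)) = Add(-4304463, Add(-12, Mul(-2412, -228), Mul(6, Pow(-228, 2)))) = Add(-4304463, Add(-12, 549936, Mul(6, 51984))) = Add(-4304463, Add(-12, 549936, 311904)) = Add(-4304463, 861828) = -3442635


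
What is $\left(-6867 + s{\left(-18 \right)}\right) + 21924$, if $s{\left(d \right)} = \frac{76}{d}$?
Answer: $\frac{135475}{9} \approx 15053.0$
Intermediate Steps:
$\left(-6867 + s{\left(-18 \right)}\right) + 21924 = \left(-6867 + \frac{76}{-18}\right) + 21924 = \left(-6867 + 76 \left(- \frac{1}{18}\right)\right) + 21924 = \left(-6867 - \frac{38}{9}\right) + 21924 = - \frac{61841}{9} + 21924 = \frac{135475}{9}$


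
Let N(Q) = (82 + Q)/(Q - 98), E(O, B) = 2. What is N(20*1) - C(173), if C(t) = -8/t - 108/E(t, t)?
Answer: 118609/2249 ≈ 52.739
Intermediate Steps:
C(t) = -54 - 8/t (C(t) = -8/t - 108/2 = -8/t - 108*1/2 = -8/t - 54 = -54 - 8/t)
N(Q) = (82 + Q)/(-98 + Q)
N(20*1) - C(173) = (82 + 20*1)/(-98 + 20*1) - (-54 - 8/173) = (82 + 20)/(-98 + 20) - (-54 - 8*1/173) = 102/(-78) - (-54 - 8/173) = -1/78*102 - 1*(-9350/173) = -17/13 + 9350/173 = 118609/2249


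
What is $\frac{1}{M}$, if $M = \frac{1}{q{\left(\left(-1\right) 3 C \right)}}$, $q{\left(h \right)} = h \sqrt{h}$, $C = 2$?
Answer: $- 6 i \sqrt{6} \approx - 14.697 i$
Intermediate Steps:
$q{\left(h \right)} = h^{\frac{3}{2}}$
$M = \frac{i \sqrt{6}}{36}$ ($M = \frac{1}{\left(\left(-1\right) 3 \cdot 2\right)^{\frac{3}{2}}} = \frac{1}{\left(\left(-3\right) 2\right)^{\frac{3}{2}}} = \frac{1}{\left(-6\right)^{\frac{3}{2}}} = \frac{1}{\left(-6\right) i \sqrt{6}} = \frac{i \sqrt{6}}{36} \approx 0.068041 i$)
$\frac{1}{M} = \frac{1}{\frac{1}{36} i \sqrt{6}} = - 6 i \sqrt{6}$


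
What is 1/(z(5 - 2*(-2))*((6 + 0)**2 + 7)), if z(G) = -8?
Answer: -1/344 ≈ -0.0029070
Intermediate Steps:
1/(z(5 - 2*(-2))*((6 + 0)**2 + 7)) = 1/(-8*((6 + 0)**2 + 7)) = 1/(-8*(6**2 + 7)) = 1/(-8*(36 + 7)) = 1/(-8*43) = 1/(-344) = -1/344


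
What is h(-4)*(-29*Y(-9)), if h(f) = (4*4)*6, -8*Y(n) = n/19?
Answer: -3132/19 ≈ -164.84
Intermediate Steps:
Y(n) = -n/152 (Y(n) = -n/(8*19) = -n/152)
h(f) = 96 (h(f) = 16*6 = 96)
h(-4)*(-29*Y(-9)) = 96*(-(-29)*(-9)/152) = 96*(-29*9/152) = 96*(-261/152) = -3132/19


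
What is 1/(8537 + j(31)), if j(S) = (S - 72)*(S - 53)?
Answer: 1/9439 ≈ 0.00010594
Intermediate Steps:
j(S) = (-72 + S)*(-53 + S)
1/(8537 + j(31)) = 1/(8537 + (3816 + 31² - 125*31)) = 1/(8537 + (3816 + 961 - 3875)) = 1/(8537 + 902) = 1/9439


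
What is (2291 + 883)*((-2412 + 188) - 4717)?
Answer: -22030734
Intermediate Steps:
(2291 + 883)*((-2412 + 188) - 4717) = 3174*(-2224 - 4717) = 3174*(-6941) = -22030734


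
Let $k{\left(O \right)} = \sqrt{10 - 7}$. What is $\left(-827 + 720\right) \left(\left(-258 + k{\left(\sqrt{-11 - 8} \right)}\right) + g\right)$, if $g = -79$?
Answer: $36059 - 107 \sqrt{3} \approx 35874.0$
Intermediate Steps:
$k{\left(O \right)} = \sqrt{3}$
$\left(-827 + 720\right) \left(\left(-258 + k{\left(\sqrt{-11 - 8} \right)}\right) + g\right) = \left(-827 + 720\right) \left(\left(-258 + \sqrt{3}\right) - 79\right) = - 107 \left(-337 + \sqrt{3}\right) = 36059 - 107 \sqrt{3}$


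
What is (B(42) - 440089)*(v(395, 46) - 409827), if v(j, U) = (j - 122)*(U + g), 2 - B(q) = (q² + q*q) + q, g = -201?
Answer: 200595963294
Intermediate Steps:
B(q) = 2 - q - 2*q² (B(q) = 2 - ((q² + q*q) + q) = 2 - ((q² + q²) + q) = 2 - (2*q² + q) = 2 - (q + 2*q²) = 2 + (-q - 2*q²) = 2 - q - 2*q²)
v(j, U) = (-201 + U)*(-122 + j) (v(j, U) = (j - 122)*(U - 201) = (-122 + j)*(-201 + U) = (-201 + U)*(-122 + j))
(B(42) - 440089)*(v(395, 46) - 409827) = ((2 - 1*42 - 2*42²) - 440089)*((24522 - 201*395 - 122*46 + 46*395) - 409827) = ((2 - 42 - 2*1764) - 440089)*((24522 - 79395 - 5612 + 18170) - 409827) = ((2 - 42 - 3528) - 440089)*(-42315 - 409827) = (-3568 - 440089)*(-452142) = -443657*(-452142) = 200595963294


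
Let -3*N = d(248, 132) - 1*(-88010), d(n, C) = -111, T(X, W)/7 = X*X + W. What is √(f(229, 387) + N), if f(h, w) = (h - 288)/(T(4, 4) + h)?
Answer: 2*I*√110819269/123 ≈ 171.17*I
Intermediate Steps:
T(X, W) = 7*W + 7*X² (T(X, W) = 7*(X*X + W) = 7*(X² + W) = 7*(W + X²) = 7*W + 7*X²)
f(h, w) = (-288 + h)/(140 + h) (f(h, w) = (h - 288)/((7*4 + 7*4²) + h) = (-288 + h)/((28 + 7*16) + h) = (-288 + h)/((28 + 112) + h) = (-288 + h)/(140 + h))
N = -87899/3 (N = -(-111 - 1*(-88010))/3 = -(-111 + 88010)/3 = -⅓*87899 = -87899/3 ≈ -29300.)
√(f(229, 387) + N) = √((-288 + 229)/(140 + 229) - 87899/3) = √(-59/369 - 87899/3) = √(-10811636/369) = 2*I*√110819269/123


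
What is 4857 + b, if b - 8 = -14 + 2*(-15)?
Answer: 4821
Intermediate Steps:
b = -36 (b = 8 + (-14 + 2*(-15)) = 8 + (-14 - 30) = 8 - 44 = -36)
4857 + b = 4857 - 36 = 4821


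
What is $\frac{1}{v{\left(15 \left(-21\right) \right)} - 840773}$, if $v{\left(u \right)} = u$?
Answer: $- \frac{1}{841088} \approx -1.1889 \cdot 10^{-6}$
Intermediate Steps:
$\frac{1}{v{\left(15 \left(-21\right) \right)} - 840773} = \frac{1}{15 \left(-21\right) - 840773} = \frac{1}{-315 - 840773} = \frac{1}{-841088} = - \frac{1}{841088}$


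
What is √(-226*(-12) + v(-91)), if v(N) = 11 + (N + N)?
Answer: 11*√21 ≈ 50.408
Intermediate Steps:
v(N) = 11 + 2*N
√(-226*(-12) + v(-91)) = √(-226*(-12) + (11 + 2*(-91))) = √(2712 + (11 - 182)) = √(2712 - 171) = √2541 = 11*√21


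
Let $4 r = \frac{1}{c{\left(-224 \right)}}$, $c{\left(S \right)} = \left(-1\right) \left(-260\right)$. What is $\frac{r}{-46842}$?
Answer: $- \frac{1}{48715680} \approx -2.0527 \cdot 10^{-8}$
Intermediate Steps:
$c{\left(S \right)} = 260$
$r = \frac{1}{1040}$ ($r = \frac{1}{4 \cdot 260} = \frac{1}{4} \cdot \frac{1}{260} = \frac{1}{1040} \approx 0.00096154$)
$\frac{r}{-46842} = \frac{1}{1040 \left(-46842\right)} = \frac{1}{1040} \left(- \frac{1}{46842}\right) = - \frac{1}{48715680}$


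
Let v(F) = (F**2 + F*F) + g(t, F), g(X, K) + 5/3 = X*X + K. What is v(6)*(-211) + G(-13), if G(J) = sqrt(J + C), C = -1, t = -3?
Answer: -54016/3 + I*sqrt(14) ≈ -18005.0 + 3.7417*I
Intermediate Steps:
G(J) = sqrt(-1 + J) (G(J) = sqrt(J - 1) = sqrt(-1 + J))
g(X, K) = -5/3 + K + X**2 (g(X, K) = -5/3 + (X*X + K) = -5/3 + (X**2 + K) = -5/3 + (K + X**2) = -5/3 + K + X**2)
v(F) = 22/3 + F + 2*F**2 (v(F) = (F**2 + F*F) + (-5/3 + F + (-3)**2) = (F**2 + F**2) + (-5/3 + F + 9) = 2*F**2 + (22/3 + F) = 22/3 + F + 2*F**2)
v(6)*(-211) + G(-13) = (22/3 + 6 + 2*6**2)*(-211) + sqrt(-1 - 13) = (22/3 + 6 + 2*36)*(-211) + sqrt(-14) = (22/3 + 6 + 72)*(-211) + I*sqrt(14) = (256/3)*(-211) + I*sqrt(14) = -54016/3 + I*sqrt(14)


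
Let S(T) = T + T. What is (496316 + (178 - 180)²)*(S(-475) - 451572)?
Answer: -224595719040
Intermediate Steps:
S(T) = 2*T
(496316 + (178 - 180)²)*(S(-475) - 451572) = (496316 + (178 - 180)²)*(2*(-475) - 451572) = (496316 + (-2)²)*(-950 - 451572) = (496316 + 4)*(-452522) = 496320*(-452522) = -224595719040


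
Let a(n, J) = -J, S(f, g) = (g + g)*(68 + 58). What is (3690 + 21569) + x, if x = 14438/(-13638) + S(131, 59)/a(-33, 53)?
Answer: 9027011914/361407 ≈ 24977.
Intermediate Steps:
S(f, g) = 252*g (S(f, g) = (2*g)*126 = 252*g)
x = -101767499/361407 (x = 14438/(-13638) + (252*59)/((-1*53)) = 14438*(-1/13638) + 14868/(-53) = -7219/6819 + 14868*(-1/53) = -7219/6819 - 14868/53 = -101767499/361407 ≈ -281.59)
(3690 + 21569) + x = (3690 + 21569) - 101767499/361407 = 25259 - 101767499/361407 = 9027011914/361407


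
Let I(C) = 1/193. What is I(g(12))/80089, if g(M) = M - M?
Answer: 1/15457177 ≈ 6.4695e-8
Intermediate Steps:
g(M) = 0
I(C) = 1/193
I(g(12))/80089 = (1/193)/80089 = (1/193)*(1/80089) = 1/15457177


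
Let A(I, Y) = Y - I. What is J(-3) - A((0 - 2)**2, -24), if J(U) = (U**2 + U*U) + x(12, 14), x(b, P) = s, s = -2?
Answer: 44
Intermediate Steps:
x(b, P) = -2
J(U) = -2 + 2*U**2 (J(U) = (U**2 + U*U) - 2 = (U**2 + U**2) - 2 = 2*U**2 - 2 = -2 + 2*U**2)
J(-3) - A((0 - 2)**2, -24) = (-2 + 2*(-3)**2) - (-24 - (0 - 2)**2) = (-2 + 2*9) - (-24 - 1*(-2)**2) = (-2 + 18) - (-24 - 1*4) = 16 - (-24 - 4) = 16 - 1*(-28) = 16 + 28 = 44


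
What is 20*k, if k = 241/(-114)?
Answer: -2410/57 ≈ -42.281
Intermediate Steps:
k = -241/114 (k = 241*(-1/114) = -241/114 ≈ -2.1140)
20*k = 20*(-241/114) = -2410/57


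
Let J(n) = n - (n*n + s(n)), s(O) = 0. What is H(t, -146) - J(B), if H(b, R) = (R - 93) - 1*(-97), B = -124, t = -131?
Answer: 15358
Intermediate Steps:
J(n) = n - n² (J(n) = n - (n*n + 0) = n - (n² + 0) = n - n²)
H(b, R) = 4 + R (H(b, R) = (-93 + R) + 97 = 4 + R)
H(t, -146) - J(B) = (4 - 146) - (-124)*(1 - 1*(-124)) = -142 - (-124)*(1 + 124) = -142 - (-124)*125 = -142 - 1*(-15500) = -142 + 15500 = 15358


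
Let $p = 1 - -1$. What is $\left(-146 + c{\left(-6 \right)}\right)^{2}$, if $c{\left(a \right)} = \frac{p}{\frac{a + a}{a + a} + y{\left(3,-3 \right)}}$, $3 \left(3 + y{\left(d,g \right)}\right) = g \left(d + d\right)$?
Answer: $\frac{342225}{16} \approx 21389.0$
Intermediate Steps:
$p = 2$ ($p = 1 + 1 = 2$)
$y{\left(d,g \right)} = -3 + \frac{2 d g}{3}$ ($y{\left(d,g \right)} = -3 + \frac{g \left(d + d\right)}{3} = -3 + \frac{g 2 d}{3} = -3 + \frac{2 d g}{3}$)
$c{\left(a \right)} = - \frac{1}{4}$ ($c{\left(a \right)} = \frac{2}{\frac{a + a}{a + a} + \left(-3 + \frac{2}{3} \cdot 3 \left(-3\right)\right)} = \frac{2}{\frac{2 a}{2 a} - 9} = \frac{2}{2 a \frac{1}{2 a} - 9} = \frac{2}{1 - 9} = \frac{2}{-8} = 2 \left(- \frac{1}{8}\right) = - \frac{1}{4}$)
$\left(-146 + c{\left(-6 \right)}\right)^{2} = \left(-146 - \frac{1}{4}\right)^{2} = \left(- \frac{585}{4}\right)^{2} = \frac{342225}{16}$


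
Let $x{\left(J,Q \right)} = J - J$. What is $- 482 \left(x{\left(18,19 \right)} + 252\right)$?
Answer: $-121464$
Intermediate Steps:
$x{\left(J,Q \right)} = 0$
$- 482 \left(x{\left(18,19 \right)} + 252\right) = - 482 \left(0 + 252\right) = \left(-482\right) 252 = -121464$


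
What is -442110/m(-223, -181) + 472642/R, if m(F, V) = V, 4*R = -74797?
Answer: 32726308862/13538257 ≈ 2417.3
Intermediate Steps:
R = -74797/4 (R = (1/4)*(-74797) = -74797/4 ≈ -18699.)
-442110/m(-223, -181) + 472642/R = -442110/(-181) + 472642/(-74797/4) = -442110*(-1/181) + 472642*(-4/74797) = 442110/181 - 1890568/74797 = 32726308862/13538257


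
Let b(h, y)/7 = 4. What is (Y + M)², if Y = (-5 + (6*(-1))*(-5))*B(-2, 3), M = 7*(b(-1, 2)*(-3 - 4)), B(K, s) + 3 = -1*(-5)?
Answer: 1747684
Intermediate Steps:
b(h, y) = 28 (b(h, y) = 7*4 = 28)
B(K, s) = 2 (B(K, s) = -3 - 1*(-5) = -3 + 5 = 2)
M = -1372 (M = 7*(28*(-3 - 4)) = 7*(28*(-7)) = 7*(-196) = -1372)
Y = 50 (Y = (-5 + (6*(-1))*(-5))*2 = (-5 - 6*(-5))*2 = (-5 + 30)*2 = 25*2 = 50)
(Y + M)² = (50 - 1372)² = (-1322)² = 1747684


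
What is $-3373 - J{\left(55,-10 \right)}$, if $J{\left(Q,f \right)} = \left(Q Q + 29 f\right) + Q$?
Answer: $-6163$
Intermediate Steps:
$J{\left(Q,f \right)} = Q + Q^{2} + 29 f$ ($J{\left(Q,f \right)} = \left(Q^{2} + 29 f\right) + Q = Q + Q^{2} + 29 f$)
$-3373 - J{\left(55,-10 \right)} = -3373 - \left(55 + 55^{2} + 29 \left(-10\right)\right) = -3373 - \left(55 + 3025 - 290\right) = -3373 - 2790 = -6163$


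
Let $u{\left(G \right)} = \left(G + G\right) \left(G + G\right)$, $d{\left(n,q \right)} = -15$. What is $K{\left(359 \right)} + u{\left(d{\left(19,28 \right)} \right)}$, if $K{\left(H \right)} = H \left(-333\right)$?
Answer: $-118647$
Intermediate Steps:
$u{\left(G \right)} = 4 G^{2}$ ($u{\left(G \right)} = 2 G 2 G = 4 G^{2}$)
$K{\left(H \right)} = - 333 H$
$K{\left(359 \right)} + u{\left(d{\left(19,28 \right)} \right)} = \left(-333\right) 359 + 4 \left(-15\right)^{2} = -119547 + 4 \cdot 225 = -119547 + 900 = -118647$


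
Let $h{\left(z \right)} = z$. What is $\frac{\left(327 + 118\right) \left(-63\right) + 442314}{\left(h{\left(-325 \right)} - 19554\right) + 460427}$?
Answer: $\frac{1719}{1828} \approx 0.94037$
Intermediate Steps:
$\frac{\left(327 + 118\right) \left(-63\right) + 442314}{\left(h{\left(-325 \right)} - 19554\right) + 460427} = \frac{\left(327 + 118\right) \left(-63\right) + 442314}{\left(-325 - 19554\right) + 460427} = \frac{445 \left(-63\right) + 442314}{-19879 + 460427} = \frac{-28035 + 442314}{440548} = 414279 \cdot \frac{1}{440548} = \frac{1719}{1828}$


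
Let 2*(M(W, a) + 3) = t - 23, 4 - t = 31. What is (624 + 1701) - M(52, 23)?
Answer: 2353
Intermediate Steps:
t = -27 (t = 4 - 1*31 = 4 - 31 = -27)
M(W, a) = -28 (M(W, a) = -3 + (-27 - 23)/2 = -3 + (½)*(-50) = -3 - 25 = -28)
(624 + 1701) - M(52, 23) = (624 + 1701) - 1*(-28) = 2325 + 28 = 2353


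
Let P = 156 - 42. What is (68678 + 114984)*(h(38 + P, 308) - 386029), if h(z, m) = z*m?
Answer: -62300538006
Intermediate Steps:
P = 114
h(z, m) = m*z
(68678 + 114984)*(h(38 + P, 308) - 386029) = (68678 + 114984)*(308*(38 + 114) - 386029) = 183662*(308*152 - 386029) = 183662*(46816 - 386029) = 183662*(-339213) = -62300538006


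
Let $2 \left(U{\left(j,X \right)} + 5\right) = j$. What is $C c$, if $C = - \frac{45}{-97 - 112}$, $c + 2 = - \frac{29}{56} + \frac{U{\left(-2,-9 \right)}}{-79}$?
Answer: $- \frac{486135}{924616} \approx -0.52577$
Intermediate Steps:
$U{\left(j,X \right)} = -5 + \frac{j}{2}$
$c = - \frac{10803}{4424}$ ($c = -2 - \left(\frac{29}{56} - \frac{-5 + \frac{1}{2} \left(-2\right)}{-79}\right) = -2 - \left(\frac{29}{56} - \left(-5 - 1\right) \left(- \frac{1}{79}\right)\right) = -2 - \frac{1955}{4424} = - \frac{10803}{4424} \approx -2.4419$)
$C = \frac{45}{209}$ ($C = - \frac{45}{-97 - 112} = - \frac{45}{-209} = \left(-45\right) \left(- \frac{1}{209}\right) = \frac{45}{209} \approx 0.21531$)
$C c = \frac{45}{209} \left(- \frac{10803}{4424}\right) = - \frac{486135}{924616}$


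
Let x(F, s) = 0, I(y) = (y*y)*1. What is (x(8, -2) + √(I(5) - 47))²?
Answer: -22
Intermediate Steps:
I(y) = y² (I(y) = y²*1 = y²)
(x(8, -2) + √(I(5) - 47))² = (0 + √(5² - 47))² = (0 + √(25 - 47))² = (0 + √(-22))² = (0 + I*√22)² = (I*√22)² = -22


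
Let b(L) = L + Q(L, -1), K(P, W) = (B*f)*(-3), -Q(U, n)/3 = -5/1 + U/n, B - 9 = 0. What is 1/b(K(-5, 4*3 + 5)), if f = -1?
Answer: 1/123 ≈ 0.0081301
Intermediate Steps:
B = 9 (B = 9 + 0 = 9)
Q(U, n) = 15 - 3*U/n (Q(U, n) = -3*(-5/1 + U/n) = -3*(-5*1 + U/n) = -3*(-5 + U/n) = 15 - 3*U/n)
K(P, W) = 27 (K(P, W) = (9*(-1))*(-3) = -9*(-3) = 27)
b(L) = 15 + 4*L (b(L) = L + (15 - 3*L/(-1)) = L + (15 - 3*L*(-1)) = L + (15 + 3*L) = 15 + 4*L)
1/b(K(-5, 4*3 + 5)) = 1/(15 + 4*27) = 1/(15 + 108) = 1/123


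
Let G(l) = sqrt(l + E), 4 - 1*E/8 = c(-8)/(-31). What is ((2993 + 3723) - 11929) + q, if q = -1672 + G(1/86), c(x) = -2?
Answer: -6885 + sqrt(223856022)/2666 ≈ -6879.4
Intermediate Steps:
E = 976/31 (E = 32 - (-16)/(-31) = 32 - (-16)*(-1)/31 = 32 - 8*2/31 = 32 - 16/31 = 976/31 ≈ 31.484)
G(l) = sqrt(976/31 + l) (G(l) = sqrt(l + 976/31) = sqrt(976/31 + l))
q = -1672 + sqrt(223856022)/2666 (q = -1672 + sqrt(30256 + 961/86)/31 = -1672 + sqrt(2602977/86)/31 = -1672 + (sqrt(223856022)/86)/31 = -1672 + sqrt(223856022)/2666 ≈ -1666.4)
((2993 + 3723) - 11929) + q = ((2993 + 3723) - 11929) + (-1672 + sqrt(223856022)/2666) = (6716 - 11929) + (-1672 + sqrt(223856022)/2666) = -5213 + (-1672 + sqrt(223856022)/2666) = -6885 + sqrt(223856022)/2666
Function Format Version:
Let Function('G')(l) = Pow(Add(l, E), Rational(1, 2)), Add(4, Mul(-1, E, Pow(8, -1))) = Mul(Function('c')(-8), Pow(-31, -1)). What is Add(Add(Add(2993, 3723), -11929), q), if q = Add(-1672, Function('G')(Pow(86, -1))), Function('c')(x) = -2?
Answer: Add(-6885, Mul(Rational(1, 2666), Pow(223856022, Rational(1, 2)))) ≈ -6879.4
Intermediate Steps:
E = Rational(976, 31) (E = Add(32, Mul(-8, Mul(-2, Pow(-31, -1)))) = Add(32, Mul(-8, Mul(-2, Rational(-1, 31)))) = Add(32, Mul(-8, Rational(2, 31))) = Add(32, Rational(-16, 31)) = Rational(976, 31) ≈ 31.484)
Function('G')(l) = Pow(Add(Rational(976, 31), l), Rational(1, 2)) (Function('G')(l) = Pow(Add(l, Rational(976, 31)), Rational(1, 2)) = Pow(Add(Rational(976, 31), l), Rational(1, 2)))
q = Add(-1672, Mul(Rational(1, 2666), Pow(223856022, Rational(1, 2)))) (q = Add(-1672, Mul(Rational(1, 31), Pow(Add(30256, Mul(961, Pow(86, -1))), Rational(1, 2)))) = Add(-1672, Mul(Rational(1, 31), Pow(Add(30256, Mul(961, Rational(1, 86))), Rational(1, 2)))) = Add(-1672, Mul(Rational(1, 31), Pow(Add(30256, Rational(961, 86)), Rational(1, 2)))) = Add(-1672, Mul(Rational(1, 31), Pow(Rational(2602977, 86), Rational(1, 2)))) = Add(-1672, Mul(Rational(1, 31), Mul(Rational(1, 86), Pow(223856022, Rational(1, 2))))) = Add(-1672, Mul(Rational(1, 2666), Pow(223856022, Rational(1, 2)))) ≈ -1666.4)
Add(Add(Add(2993, 3723), -11929), q) = Add(Add(Add(2993, 3723), -11929), Add(-1672, Mul(Rational(1, 2666), Pow(223856022, Rational(1, 2))))) = Add(Add(6716, -11929), Add(-1672, Mul(Rational(1, 2666), Pow(223856022, Rational(1, 2))))) = Add(-5213, Add(-1672, Mul(Rational(1, 2666), Pow(223856022, Rational(1, 2))))) = Add(-6885, Mul(Rational(1, 2666), Pow(223856022, Rational(1, 2))))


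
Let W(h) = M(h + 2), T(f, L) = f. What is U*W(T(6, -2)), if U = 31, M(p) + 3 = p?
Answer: 155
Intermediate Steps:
M(p) = -3 + p
W(h) = -1 + h (W(h) = -3 + (h + 2) = -3 + (2 + h) = -1 + h)
U*W(T(6, -2)) = 31*(-1 + 6) = 31*5 = 155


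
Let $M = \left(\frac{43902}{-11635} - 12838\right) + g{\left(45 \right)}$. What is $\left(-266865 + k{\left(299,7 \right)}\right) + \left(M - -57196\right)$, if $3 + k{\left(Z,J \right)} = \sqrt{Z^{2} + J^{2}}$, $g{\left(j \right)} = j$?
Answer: $- \frac{2588424177}{11635} + 5 \sqrt{3578} \approx -2.2217 \cdot 10^{5}$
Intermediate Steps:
$k{\left(Z,J \right)} = -3 + \sqrt{J^{2} + Z^{2}}$ ($k{\left(Z,J \right)} = -3 + \sqrt{Z^{2} + J^{2}} = -3 + \sqrt{J^{2} + Z^{2}}$)
$M = - \frac{148890457}{11635}$ ($M = \left(\frac{43902}{-11635} - 12838\right) + 45 = \left(43902 \left(- \frac{1}{11635}\right) - 12838\right) + 45 = \left(- \frac{43902}{11635} - 12838\right) + 45 = - \frac{149414032}{11635} + 45 = - \frac{148890457}{11635} \approx -12797.0$)
$\left(-266865 + k{\left(299,7 \right)}\right) + \left(M - -57196\right) = \left(-266865 - \left(3 - \sqrt{7^{2} + 299^{2}}\right)\right) - - \frac{516585003}{11635} = \left(-266865 - \left(3 - \sqrt{49 + 89401}\right)\right) + \left(- \frac{148890457}{11635} + 57196\right) = \left(-266865 - \left(3 - \sqrt{89450}\right)\right) + \frac{516585003}{11635} = \left(-266865 - \left(3 - 5 \sqrt{3578}\right)\right) + \frac{516585003}{11635} = \left(-266868 + 5 \sqrt{3578}\right) + \frac{516585003}{11635} = - \frac{2588424177}{11635} + 5 \sqrt{3578}$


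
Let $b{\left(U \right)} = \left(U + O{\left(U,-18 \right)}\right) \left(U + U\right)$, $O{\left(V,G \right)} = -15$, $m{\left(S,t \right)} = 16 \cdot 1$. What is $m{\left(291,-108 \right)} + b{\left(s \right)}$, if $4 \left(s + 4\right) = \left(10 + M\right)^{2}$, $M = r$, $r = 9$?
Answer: $\frac{98453}{8} \approx 12307.0$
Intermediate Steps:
$M = 9$
$m{\left(S,t \right)} = 16$
$s = \frac{345}{4}$ ($s = -4 + \frac{\left(10 + 9\right)^{2}}{4} = -4 + \frac{19^{2}}{4} = -4 + \frac{1}{4} \cdot 361 = -4 + \frac{361}{4} = \frac{345}{4} \approx 86.25$)
$b{\left(U \right)} = 2 U \left(-15 + U\right)$ ($b{\left(U \right)} = \left(U - 15\right) \left(U + U\right) = \left(-15 + U\right) 2 U = 2 U \left(-15 + U\right)$)
$m{\left(291,-108 \right)} + b{\left(s \right)} = 16 + 2 \cdot \frac{345}{4} \left(-15 + \frac{345}{4}\right) = 16 + 2 \cdot \frac{345}{4} \cdot \frac{285}{4} = 16 + \frac{98325}{8} = \frac{98453}{8}$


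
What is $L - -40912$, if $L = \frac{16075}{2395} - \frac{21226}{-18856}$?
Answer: $\frac{184794477591}{4516012} \approx 40920.0$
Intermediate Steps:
$L = \frac{35394647}{4516012}$ ($L = 16075 \cdot \frac{1}{2395} - - \frac{10613}{9428} = \frac{3215}{479} + \frac{10613}{9428} = \frac{35394647}{4516012} \approx 7.8376$)
$L - -40912 = \frac{35394647}{4516012} - -40912 = \frac{35394647}{4516012} + 40912 = \frac{184794477591}{4516012}$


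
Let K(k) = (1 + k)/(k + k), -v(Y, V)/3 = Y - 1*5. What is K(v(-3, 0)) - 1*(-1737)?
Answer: 83401/48 ≈ 1737.5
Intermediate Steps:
v(Y, V) = 15 - 3*Y (v(Y, V) = -3*(Y - 1*5) = -3*(Y - 5) = -3*(-5 + Y) = 15 - 3*Y)
K(k) = (1 + k)/(2*k) (K(k) = (1 + k)/((2*k)) = (1 + k)*(1/(2*k)) = (1 + k)/(2*k))
K(v(-3, 0)) - 1*(-1737) = (1 + (15 - 3*(-3)))/(2*(15 - 3*(-3))) - 1*(-1737) = (1 + (15 + 9))/(2*(15 + 9)) + 1737 = (1/2)*(1 + 24)/24 + 1737 = (1/2)*(1/24)*25 + 1737 = 25/48 + 1737 = 83401/48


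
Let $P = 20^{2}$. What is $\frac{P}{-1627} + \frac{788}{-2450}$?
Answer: $- \frac{1131038}{1993075} \approx -0.56748$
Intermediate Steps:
$P = 400$
$\frac{P}{-1627} + \frac{788}{-2450} = \frac{400}{-1627} + \frac{788}{-2450} = 400 \left(- \frac{1}{1627}\right) + 788 \left(- \frac{1}{2450}\right) = - \frac{400}{1627} - \frac{394}{1225} = - \frac{1131038}{1993075}$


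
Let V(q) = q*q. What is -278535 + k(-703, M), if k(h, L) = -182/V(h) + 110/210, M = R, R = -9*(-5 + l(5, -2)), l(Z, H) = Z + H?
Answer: -2890739147638/10378389 ≈ -2.7853e+5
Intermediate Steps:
l(Z, H) = H + Z
V(q) = q²
R = 18 (R = -9*(-5 + (-2 + 5)) = -9*(-5 + 3) = -9*(-2) = 18)
M = 18
k(h, L) = 11/21 - 182/h² (k(h, L) = -182/h² + 110/210 = -182/h² + 110*(1/210) = -182/h² + 11/21 = 11/21 - 182/h²)
-278535 + k(-703, M) = -278535 + (11/21 - 182/(-703)²) = -278535 + (11/21 - 182*1/494209) = -278535 + (11/21 - 182/494209) = -278535 + 5432477/10378389 = -2890739147638/10378389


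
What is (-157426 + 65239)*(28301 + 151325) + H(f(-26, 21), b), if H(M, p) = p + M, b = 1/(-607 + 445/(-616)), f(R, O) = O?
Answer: -6199045711323253/374357 ≈ -1.6559e+10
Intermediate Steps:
b = -616/374357 (b = 1/(-607 + 445*(-1/616)) = 1/(-607 - 445/616) = 1/(-374357/616) = -616/374357 ≈ -0.0016455)
H(M, p) = M + p
(-157426 + 65239)*(28301 + 151325) + H(f(-26, 21), b) = (-157426 + 65239)*(28301 + 151325) + (21 - 616/374357) = -92187*179626 + 7860881/374357 = -16559182062 + 7860881/374357 = -6199045711323253/374357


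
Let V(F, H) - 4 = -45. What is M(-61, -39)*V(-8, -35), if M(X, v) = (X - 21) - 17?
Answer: 4059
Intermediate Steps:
V(F, H) = -41 (V(F, H) = 4 - 45 = -41)
M(X, v) = -38 + X (M(X, v) = (-21 + X) - 17 = -38 + X)
M(-61, -39)*V(-8, -35) = (-38 - 61)*(-41) = -99*(-41) = 4059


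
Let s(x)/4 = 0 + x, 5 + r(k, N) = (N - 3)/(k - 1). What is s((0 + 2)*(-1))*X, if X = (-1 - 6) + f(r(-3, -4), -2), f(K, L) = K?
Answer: 82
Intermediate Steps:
r(k, N) = -5 + (-3 + N)/(-1 + k) (r(k, N) = -5 + (N - 3)/(k - 1) = -5 + (-3 + N)/(-1 + k))
s(x) = 4*x (s(x) = 4*(0 + x) = 4*x)
X = -41/4 (X = (-1 - 6) + (2 - 4 - 5*(-3))/(-1 - 3) = -7 + (2 - 4 + 15)/(-4) = -7 - 1/4*13 = -7 - 13/4 = -41/4 ≈ -10.250)
s((0 + 2)*(-1))*X = (4*((0 + 2)*(-1)))*(-41/4) = (4*(2*(-1)))*(-41/4) = (4*(-2))*(-41/4) = -8*(-41/4) = 82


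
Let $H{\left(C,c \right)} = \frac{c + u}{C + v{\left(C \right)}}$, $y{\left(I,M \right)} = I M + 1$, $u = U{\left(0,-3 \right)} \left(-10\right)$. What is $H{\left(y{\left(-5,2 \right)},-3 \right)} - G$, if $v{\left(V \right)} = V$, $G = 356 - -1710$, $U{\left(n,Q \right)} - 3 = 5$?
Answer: $- \frac{37105}{18} \approx -2061.4$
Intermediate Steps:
$U{\left(n,Q \right)} = 8$ ($U{\left(n,Q \right)} = 3 + 5 = 8$)
$u = -80$ ($u = 8 \left(-10\right) = -80$)
$y{\left(I,M \right)} = 1 + I M$
$G = 2066$ ($G = 356 + 1710 = 2066$)
$H{\left(C,c \right)} = \frac{-80 + c}{2 C}$ ($H{\left(C,c \right)} = \frac{c - 80}{C + C} = \frac{-80 + c}{2 C}$)
$H{\left(y{\left(-5,2 \right)},-3 \right)} - G = \frac{-80 - 3}{2 \left(1 - 10\right)} - 2066 = \frac{1}{2} \frac{1}{1 - 10} \left(-83\right) - 2066 = \frac{1}{2} \frac{1}{-9} \left(-83\right) - 2066 = \frac{1}{2} \left(- \frac{1}{9}\right) \left(-83\right) - 2066 = \frac{83}{18} - 2066 = - \frac{37105}{18}$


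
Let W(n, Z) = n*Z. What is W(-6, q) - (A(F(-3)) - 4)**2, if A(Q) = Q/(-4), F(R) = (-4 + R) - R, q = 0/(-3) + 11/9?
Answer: -49/3 ≈ -16.333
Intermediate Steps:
q = 11/9 (q = 0*(-1/3) + 11*(1/9) = 0 + 11/9 = 11/9 ≈ 1.2222)
F(R) = -4
A(Q) = -Q/4 (A(Q) = Q*(-1/4) = -Q/4)
W(n, Z) = Z*n
W(-6, q) - (A(F(-3)) - 4)**2 = (11/9)*(-6) - (-1/4*(-4) - 4)**2 = -22/3 - (1 - 4)**2 = -22/3 - 1*(-3)**2 = -22/3 - 1*9 = -22/3 - 9 = -49/3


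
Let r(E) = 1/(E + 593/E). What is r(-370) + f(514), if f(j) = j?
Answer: 70671032/137493 ≈ 514.00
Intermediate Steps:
r(-370) + f(514) = -370/(593 + (-370)²) + 514 = -370/(593 + 136900) + 514 = -370/137493 + 514 = 70671032/137493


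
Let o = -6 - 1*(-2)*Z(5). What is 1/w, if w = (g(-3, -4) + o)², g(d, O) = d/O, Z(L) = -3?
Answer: 16/2025 ≈ 0.0079012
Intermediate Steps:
o = -12 (o = -6 - 1*(-2)*(-3) = -6 - (-2)*(-3) = -6 - 1*6 = -6 - 6 = -12)
w = 2025/16 (w = (-3/(-4) - 12)² = (-3*(-¼) - 12)² = (¾ - 12)² = (-45/4)² = 2025/16 ≈ 126.56)
1/w = 1/(2025/16) = 16/2025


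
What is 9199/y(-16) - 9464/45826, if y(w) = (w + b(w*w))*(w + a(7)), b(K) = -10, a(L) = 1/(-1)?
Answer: 208685143/10127546 ≈ 20.606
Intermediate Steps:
a(L) = -1
y(w) = (-1 + w)*(-10 + w) (y(w) = (w - 10)*(w - 1) = (-10 + w)*(-1 + w) = (-1 + w)*(-10 + w))
9199/y(-16) - 9464/45826 = 9199/(10 + (-16)² - 11*(-16)) - 9464/45826 = 9199/(10 + 256 + 176) - 9464*1/45826 = 9199/442 - 4732/22913 = 208685143/10127546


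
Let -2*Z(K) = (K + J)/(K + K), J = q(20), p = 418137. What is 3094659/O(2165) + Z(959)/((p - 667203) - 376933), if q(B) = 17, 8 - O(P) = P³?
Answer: -29449999600817/96699760598198219 ≈ -0.00030455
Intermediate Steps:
O(P) = 8 - P³
J = 17
Z(K) = -(17 + K)/(4*K) (Z(K) = -(K + 17)/(2*(K + K)) = -(17 + K)/(2*(2*K)) = -(17 + K)*1/(2*K)/2 = -(17 + K)/(4*K))
3094659/O(2165) + Z(959)/((p - 667203) - 376933) = 3094659/(8 - 1*2165³) + ((¼)*(-17 - 1*959)/959)/((418137 - 667203) - 376933) = 3094659/(8 - 1*10147842125) + ((¼)*(1/959)*(-17 - 959))/(-249066 - 376933) = 3094659/(8 - 10147842125) + ((¼)*(1/959)*(-976))/(-625999) = 3094659/(-10147842117) - 244/959*(-1/625999) = 3094659*(-1/10147842117) + 244/600333041 = -343851/1127538013 + 244/600333041 = -29449999600817/96699760598198219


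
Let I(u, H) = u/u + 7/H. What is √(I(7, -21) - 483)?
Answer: I*√4341/3 ≈ 21.962*I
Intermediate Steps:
I(u, H) = 1 + 7/H
√(I(7, -21) - 483) = √((7 - 21)/(-21) - 483) = √(-1/21*(-14) - 483) = √(⅔ - 483) = √(-1447/3) = I*√4341/3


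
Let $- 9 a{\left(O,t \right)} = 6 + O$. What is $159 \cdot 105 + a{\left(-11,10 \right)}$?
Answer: $\frac{150260}{9} \approx 16696.0$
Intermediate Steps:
$a{\left(O,t \right)} = - \frac{2}{3} - \frac{O}{9}$ ($a{\left(O,t \right)} = - \frac{6 + O}{9} = - \frac{2}{3} - \frac{O}{9}$)
$159 \cdot 105 + a{\left(-11,10 \right)} = 159 \cdot 105 - - \frac{5}{9} = 16695 + \left(- \frac{2}{3} + \frac{11}{9}\right) = 16695 + \frac{5}{9} = \frac{150260}{9}$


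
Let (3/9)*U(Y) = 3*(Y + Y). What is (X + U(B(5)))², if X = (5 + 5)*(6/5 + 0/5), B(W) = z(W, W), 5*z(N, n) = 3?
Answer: 12996/25 ≈ 519.84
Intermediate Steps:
z(N, n) = ⅗ (z(N, n) = (⅕)*3 = ⅗)
B(W) = ⅗
U(Y) = 18*Y (U(Y) = 3*(3*(Y + Y)) = 3*(3*(2*Y)) = 3*(6*Y) = 18*Y)
X = 12 (X = 10*(6*(⅕) + 0*(⅕)) = 10*(6/5 + 0) = 10*(6/5) = 12)
(X + U(B(5)))² = (12 + 18*(⅗))² = (12 + 54/5)² = (114/5)² = 12996/25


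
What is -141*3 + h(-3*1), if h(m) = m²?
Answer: -414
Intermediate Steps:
-141*3 + h(-3*1) = -141*3 + (-3*1)² = -423 + (-3)² = -423 + 9 = -414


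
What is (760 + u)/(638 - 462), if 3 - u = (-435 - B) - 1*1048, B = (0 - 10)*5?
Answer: 549/44 ≈ 12.477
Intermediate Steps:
B = -50 (B = -10*5 = -50)
u = 1436 (u = 3 - ((-435 - 1*(-50)) - 1*1048) = 3 - ((-435 + 50) - 1048) = 3 - (-385 - 1048) = 3 - 1*(-1433) = 3 + 1433 = 1436)
(760 + u)/(638 - 462) = (760 + 1436)/(638 - 462) = 2196/176 = 2196*(1/176) = 549/44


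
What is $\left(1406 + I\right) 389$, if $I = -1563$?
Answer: $-61073$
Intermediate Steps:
$\left(1406 + I\right) 389 = \left(1406 - 1563\right) 389 = \left(-157\right) 389 = -61073$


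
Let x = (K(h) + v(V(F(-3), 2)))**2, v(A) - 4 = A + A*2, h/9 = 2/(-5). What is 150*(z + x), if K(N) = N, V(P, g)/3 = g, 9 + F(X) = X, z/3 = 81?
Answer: 87234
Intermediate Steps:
z = 243 (z = 3*81 = 243)
F(X) = -9 + X
V(P, g) = 3*g
h = -18/5 (h = 9*(2/(-5)) = 9*(2*(-1/5)) = 9*(-2/5) = -18/5 ≈ -3.6000)
v(A) = 4 + 3*A (v(A) = 4 + (A + A*2) = 4 + (A + 2*A) = 4 + 3*A)
x = 8464/25 (x = (-18/5 + (4 + 3*(3*2)))**2 = (-18/5 + (4 + 3*6))**2 = (-18/5 + (4 + 18))**2 = (-18/5 + 22)**2 = (92/5)**2 = 8464/25 ≈ 338.56)
150*(z + x) = 150*(243 + 8464/25) = 150*(14539/25) = 87234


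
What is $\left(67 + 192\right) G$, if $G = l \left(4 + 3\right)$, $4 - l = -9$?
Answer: $23569$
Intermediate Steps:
$l = 13$ ($l = 4 - -9 = 4 + 9 = 13$)
$G = 91$ ($G = 13 \left(4 + 3\right) = 13 \cdot 7 = 91$)
$\left(67 + 192\right) G = \left(67 + 192\right) 91 = 259 \cdot 91 = 23569$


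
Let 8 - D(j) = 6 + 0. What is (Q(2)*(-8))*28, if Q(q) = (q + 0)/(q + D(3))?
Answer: -112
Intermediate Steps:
D(j) = 2 (D(j) = 8 - (6 + 0) = 8 - 1*6 = 8 - 6 = 2)
Q(q) = q/(2 + q) (Q(q) = (q + 0)/(q + 2) = q/(2 + q))
(Q(2)*(-8))*28 = ((2/(2 + 2))*(-8))*28 = ((2/4)*(-8))*28 = ((2*(¼))*(-8))*28 = ((½)*(-8))*28 = -4*28 = -112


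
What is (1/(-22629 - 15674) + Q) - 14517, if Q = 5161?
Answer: -358362869/38303 ≈ -9356.0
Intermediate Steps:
(1/(-22629 - 15674) + Q) - 14517 = (1/(-22629 - 15674) + 5161) - 14517 = (1/(-38303) + 5161) - 14517 = (-1/38303 + 5161) - 14517 = 197681782/38303 - 14517 = -358362869/38303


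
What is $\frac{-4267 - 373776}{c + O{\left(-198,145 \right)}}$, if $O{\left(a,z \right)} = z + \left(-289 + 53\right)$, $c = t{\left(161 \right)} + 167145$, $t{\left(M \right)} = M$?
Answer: $- \frac{378043}{167215} \approx -2.2608$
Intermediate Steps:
$c = 167306$ ($c = 161 + 167145 = 167306$)
$O{\left(a,z \right)} = -236 + z$ ($O{\left(a,z \right)} = z - 236 = -236 + z$)
$\frac{-4267 - 373776}{c + O{\left(-198,145 \right)}} = \frac{-4267 - 373776}{167306 + \left(-236 + 145\right)} = - \frac{378043}{167306 - 91} = - \frac{378043}{167215}$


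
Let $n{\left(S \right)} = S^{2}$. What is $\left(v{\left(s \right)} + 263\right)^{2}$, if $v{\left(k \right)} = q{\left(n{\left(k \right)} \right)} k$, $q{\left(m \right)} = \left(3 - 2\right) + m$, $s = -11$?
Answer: $1164241$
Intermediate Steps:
$q{\left(m \right)} = 1 + m$
$v{\left(k \right)} = k \left(1 + k^{2}\right)$ ($v{\left(k \right)} = \left(1 + k^{2}\right) k = k \left(1 + k^{2}\right)$)
$\left(v{\left(s \right)} + 263\right)^{2} = \left(\left(-11 + \left(-11\right)^{3}\right) + 263\right)^{2} = \left(\left(-11 - 1331\right) + 263\right)^{2} = \left(-1342 + 263\right)^{2} = \left(-1079\right)^{2} = 1164241$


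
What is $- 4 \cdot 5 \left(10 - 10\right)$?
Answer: $0$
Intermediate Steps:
$- 4 \cdot 5 \left(10 - 10\right) = - 4 \cdot 5 \cdot 0 = \left(-4\right) 0 = 0$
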